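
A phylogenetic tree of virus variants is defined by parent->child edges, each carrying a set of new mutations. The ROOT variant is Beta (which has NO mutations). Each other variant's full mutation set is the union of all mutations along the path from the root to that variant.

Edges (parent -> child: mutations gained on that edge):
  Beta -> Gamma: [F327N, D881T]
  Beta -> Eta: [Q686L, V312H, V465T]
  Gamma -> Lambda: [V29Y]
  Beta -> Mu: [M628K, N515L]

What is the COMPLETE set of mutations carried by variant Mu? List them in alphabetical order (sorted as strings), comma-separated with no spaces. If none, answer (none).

Answer: M628K,N515L

Derivation:
At Beta: gained [] -> total []
At Mu: gained ['M628K', 'N515L'] -> total ['M628K', 'N515L']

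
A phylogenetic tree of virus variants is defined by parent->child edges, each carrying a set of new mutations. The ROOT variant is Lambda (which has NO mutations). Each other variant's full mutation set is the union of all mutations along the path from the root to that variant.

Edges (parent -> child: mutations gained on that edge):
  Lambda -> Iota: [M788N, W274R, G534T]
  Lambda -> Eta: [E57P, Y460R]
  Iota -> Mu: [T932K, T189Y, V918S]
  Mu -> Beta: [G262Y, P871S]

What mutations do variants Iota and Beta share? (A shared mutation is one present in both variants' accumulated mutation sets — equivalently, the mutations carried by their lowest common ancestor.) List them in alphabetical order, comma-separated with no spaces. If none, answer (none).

Answer: G534T,M788N,W274R

Derivation:
Accumulating mutations along path to Iota:
  At Lambda: gained [] -> total []
  At Iota: gained ['M788N', 'W274R', 'G534T'] -> total ['G534T', 'M788N', 'W274R']
Mutations(Iota) = ['G534T', 'M788N', 'W274R']
Accumulating mutations along path to Beta:
  At Lambda: gained [] -> total []
  At Iota: gained ['M788N', 'W274R', 'G534T'] -> total ['G534T', 'M788N', 'W274R']
  At Mu: gained ['T932K', 'T189Y', 'V918S'] -> total ['G534T', 'M788N', 'T189Y', 'T932K', 'V918S', 'W274R']
  At Beta: gained ['G262Y', 'P871S'] -> total ['G262Y', 'G534T', 'M788N', 'P871S', 'T189Y', 'T932K', 'V918S', 'W274R']
Mutations(Beta) = ['G262Y', 'G534T', 'M788N', 'P871S', 'T189Y', 'T932K', 'V918S', 'W274R']
Intersection: ['G534T', 'M788N', 'W274R'] ∩ ['G262Y', 'G534T', 'M788N', 'P871S', 'T189Y', 'T932K', 'V918S', 'W274R'] = ['G534T', 'M788N', 'W274R']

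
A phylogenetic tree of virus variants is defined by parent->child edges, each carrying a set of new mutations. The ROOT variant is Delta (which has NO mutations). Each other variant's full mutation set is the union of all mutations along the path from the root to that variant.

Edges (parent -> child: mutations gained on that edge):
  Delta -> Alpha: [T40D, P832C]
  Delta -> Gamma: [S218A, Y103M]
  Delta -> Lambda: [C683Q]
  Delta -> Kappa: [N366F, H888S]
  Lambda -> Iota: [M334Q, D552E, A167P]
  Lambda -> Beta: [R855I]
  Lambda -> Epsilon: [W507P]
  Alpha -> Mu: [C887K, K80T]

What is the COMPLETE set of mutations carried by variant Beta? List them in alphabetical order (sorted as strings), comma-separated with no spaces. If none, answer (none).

At Delta: gained [] -> total []
At Lambda: gained ['C683Q'] -> total ['C683Q']
At Beta: gained ['R855I'] -> total ['C683Q', 'R855I']

Answer: C683Q,R855I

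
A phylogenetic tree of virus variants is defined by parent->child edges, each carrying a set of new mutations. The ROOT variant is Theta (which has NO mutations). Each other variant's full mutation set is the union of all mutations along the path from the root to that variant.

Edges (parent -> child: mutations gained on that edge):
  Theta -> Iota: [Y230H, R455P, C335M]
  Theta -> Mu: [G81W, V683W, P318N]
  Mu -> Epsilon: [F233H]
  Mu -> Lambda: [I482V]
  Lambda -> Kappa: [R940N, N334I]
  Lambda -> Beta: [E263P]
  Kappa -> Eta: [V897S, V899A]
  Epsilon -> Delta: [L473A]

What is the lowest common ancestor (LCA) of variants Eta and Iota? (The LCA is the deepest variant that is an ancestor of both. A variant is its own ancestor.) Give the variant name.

Path from root to Eta: Theta -> Mu -> Lambda -> Kappa -> Eta
  ancestors of Eta: {Theta, Mu, Lambda, Kappa, Eta}
Path from root to Iota: Theta -> Iota
  ancestors of Iota: {Theta, Iota}
Common ancestors: {Theta}
Walk up from Iota: Iota (not in ancestors of Eta), Theta (in ancestors of Eta)
Deepest common ancestor (LCA) = Theta

Answer: Theta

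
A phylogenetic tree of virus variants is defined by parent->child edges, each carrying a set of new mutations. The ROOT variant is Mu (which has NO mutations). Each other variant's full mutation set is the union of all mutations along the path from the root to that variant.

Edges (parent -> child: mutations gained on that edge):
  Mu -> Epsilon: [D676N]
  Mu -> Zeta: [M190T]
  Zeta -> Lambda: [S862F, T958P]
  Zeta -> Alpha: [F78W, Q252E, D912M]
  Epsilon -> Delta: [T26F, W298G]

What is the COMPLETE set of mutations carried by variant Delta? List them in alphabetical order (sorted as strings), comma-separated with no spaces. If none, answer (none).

At Mu: gained [] -> total []
At Epsilon: gained ['D676N'] -> total ['D676N']
At Delta: gained ['T26F', 'W298G'] -> total ['D676N', 'T26F', 'W298G']

Answer: D676N,T26F,W298G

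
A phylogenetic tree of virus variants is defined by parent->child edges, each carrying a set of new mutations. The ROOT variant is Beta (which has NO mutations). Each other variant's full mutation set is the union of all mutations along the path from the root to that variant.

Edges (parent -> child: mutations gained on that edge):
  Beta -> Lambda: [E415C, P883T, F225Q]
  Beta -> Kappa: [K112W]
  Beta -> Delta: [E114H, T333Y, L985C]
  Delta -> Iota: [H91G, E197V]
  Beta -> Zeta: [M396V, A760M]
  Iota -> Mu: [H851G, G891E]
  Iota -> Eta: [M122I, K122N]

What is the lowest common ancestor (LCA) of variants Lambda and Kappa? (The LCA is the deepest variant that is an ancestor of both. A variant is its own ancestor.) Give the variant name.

Path from root to Lambda: Beta -> Lambda
  ancestors of Lambda: {Beta, Lambda}
Path from root to Kappa: Beta -> Kappa
  ancestors of Kappa: {Beta, Kappa}
Common ancestors: {Beta}
Walk up from Kappa: Kappa (not in ancestors of Lambda), Beta (in ancestors of Lambda)
Deepest common ancestor (LCA) = Beta

Answer: Beta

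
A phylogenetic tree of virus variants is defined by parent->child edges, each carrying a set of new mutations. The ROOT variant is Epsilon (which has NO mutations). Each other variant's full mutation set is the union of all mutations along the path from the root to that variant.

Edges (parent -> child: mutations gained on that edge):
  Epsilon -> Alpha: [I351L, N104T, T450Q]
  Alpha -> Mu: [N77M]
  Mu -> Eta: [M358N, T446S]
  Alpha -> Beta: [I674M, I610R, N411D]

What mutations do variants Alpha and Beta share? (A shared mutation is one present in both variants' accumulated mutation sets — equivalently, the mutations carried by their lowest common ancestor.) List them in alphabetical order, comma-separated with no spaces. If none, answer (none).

Accumulating mutations along path to Alpha:
  At Epsilon: gained [] -> total []
  At Alpha: gained ['I351L', 'N104T', 'T450Q'] -> total ['I351L', 'N104T', 'T450Q']
Mutations(Alpha) = ['I351L', 'N104T', 'T450Q']
Accumulating mutations along path to Beta:
  At Epsilon: gained [] -> total []
  At Alpha: gained ['I351L', 'N104T', 'T450Q'] -> total ['I351L', 'N104T', 'T450Q']
  At Beta: gained ['I674M', 'I610R', 'N411D'] -> total ['I351L', 'I610R', 'I674M', 'N104T', 'N411D', 'T450Q']
Mutations(Beta) = ['I351L', 'I610R', 'I674M', 'N104T', 'N411D', 'T450Q']
Intersection: ['I351L', 'N104T', 'T450Q'] ∩ ['I351L', 'I610R', 'I674M', 'N104T', 'N411D', 'T450Q'] = ['I351L', 'N104T', 'T450Q']

Answer: I351L,N104T,T450Q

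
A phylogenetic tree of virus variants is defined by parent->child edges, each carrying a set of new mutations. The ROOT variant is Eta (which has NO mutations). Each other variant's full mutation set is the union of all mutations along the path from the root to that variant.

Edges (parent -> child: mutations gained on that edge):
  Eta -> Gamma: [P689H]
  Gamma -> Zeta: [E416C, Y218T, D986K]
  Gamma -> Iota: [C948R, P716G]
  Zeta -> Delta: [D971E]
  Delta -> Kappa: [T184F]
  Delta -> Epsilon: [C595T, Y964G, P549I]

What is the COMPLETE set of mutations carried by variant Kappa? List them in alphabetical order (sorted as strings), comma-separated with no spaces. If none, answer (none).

At Eta: gained [] -> total []
At Gamma: gained ['P689H'] -> total ['P689H']
At Zeta: gained ['E416C', 'Y218T', 'D986K'] -> total ['D986K', 'E416C', 'P689H', 'Y218T']
At Delta: gained ['D971E'] -> total ['D971E', 'D986K', 'E416C', 'P689H', 'Y218T']
At Kappa: gained ['T184F'] -> total ['D971E', 'D986K', 'E416C', 'P689H', 'T184F', 'Y218T']

Answer: D971E,D986K,E416C,P689H,T184F,Y218T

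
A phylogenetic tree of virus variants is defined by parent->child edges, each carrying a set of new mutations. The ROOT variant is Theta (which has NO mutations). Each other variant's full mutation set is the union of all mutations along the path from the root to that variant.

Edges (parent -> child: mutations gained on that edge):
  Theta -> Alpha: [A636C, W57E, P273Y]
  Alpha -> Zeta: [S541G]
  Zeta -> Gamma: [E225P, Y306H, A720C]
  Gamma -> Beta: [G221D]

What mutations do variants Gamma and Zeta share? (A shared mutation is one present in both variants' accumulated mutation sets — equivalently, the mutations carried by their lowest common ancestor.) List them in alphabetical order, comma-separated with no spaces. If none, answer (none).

Answer: A636C,P273Y,S541G,W57E

Derivation:
Accumulating mutations along path to Gamma:
  At Theta: gained [] -> total []
  At Alpha: gained ['A636C', 'W57E', 'P273Y'] -> total ['A636C', 'P273Y', 'W57E']
  At Zeta: gained ['S541G'] -> total ['A636C', 'P273Y', 'S541G', 'W57E']
  At Gamma: gained ['E225P', 'Y306H', 'A720C'] -> total ['A636C', 'A720C', 'E225P', 'P273Y', 'S541G', 'W57E', 'Y306H']
Mutations(Gamma) = ['A636C', 'A720C', 'E225P', 'P273Y', 'S541G', 'W57E', 'Y306H']
Accumulating mutations along path to Zeta:
  At Theta: gained [] -> total []
  At Alpha: gained ['A636C', 'W57E', 'P273Y'] -> total ['A636C', 'P273Y', 'W57E']
  At Zeta: gained ['S541G'] -> total ['A636C', 'P273Y', 'S541G', 'W57E']
Mutations(Zeta) = ['A636C', 'P273Y', 'S541G', 'W57E']
Intersection: ['A636C', 'A720C', 'E225P', 'P273Y', 'S541G', 'W57E', 'Y306H'] ∩ ['A636C', 'P273Y', 'S541G', 'W57E'] = ['A636C', 'P273Y', 'S541G', 'W57E']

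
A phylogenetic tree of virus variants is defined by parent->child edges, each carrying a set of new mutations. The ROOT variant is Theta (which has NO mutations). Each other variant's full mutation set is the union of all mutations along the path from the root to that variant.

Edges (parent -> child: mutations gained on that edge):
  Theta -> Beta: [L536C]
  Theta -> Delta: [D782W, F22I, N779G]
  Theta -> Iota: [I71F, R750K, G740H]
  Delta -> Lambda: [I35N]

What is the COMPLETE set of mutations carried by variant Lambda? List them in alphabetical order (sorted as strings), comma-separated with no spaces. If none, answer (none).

Answer: D782W,F22I,I35N,N779G

Derivation:
At Theta: gained [] -> total []
At Delta: gained ['D782W', 'F22I', 'N779G'] -> total ['D782W', 'F22I', 'N779G']
At Lambda: gained ['I35N'] -> total ['D782W', 'F22I', 'I35N', 'N779G']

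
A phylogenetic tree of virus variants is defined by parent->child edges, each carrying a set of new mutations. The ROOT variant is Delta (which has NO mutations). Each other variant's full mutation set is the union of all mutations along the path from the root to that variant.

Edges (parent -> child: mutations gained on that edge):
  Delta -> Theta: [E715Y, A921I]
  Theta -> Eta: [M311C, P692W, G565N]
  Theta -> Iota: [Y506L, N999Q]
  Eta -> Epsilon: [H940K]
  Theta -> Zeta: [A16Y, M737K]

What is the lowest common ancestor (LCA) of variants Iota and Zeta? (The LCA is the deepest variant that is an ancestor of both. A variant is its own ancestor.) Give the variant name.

Path from root to Iota: Delta -> Theta -> Iota
  ancestors of Iota: {Delta, Theta, Iota}
Path from root to Zeta: Delta -> Theta -> Zeta
  ancestors of Zeta: {Delta, Theta, Zeta}
Common ancestors: {Delta, Theta}
Walk up from Zeta: Zeta (not in ancestors of Iota), Theta (in ancestors of Iota), Delta (in ancestors of Iota)
Deepest common ancestor (LCA) = Theta

Answer: Theta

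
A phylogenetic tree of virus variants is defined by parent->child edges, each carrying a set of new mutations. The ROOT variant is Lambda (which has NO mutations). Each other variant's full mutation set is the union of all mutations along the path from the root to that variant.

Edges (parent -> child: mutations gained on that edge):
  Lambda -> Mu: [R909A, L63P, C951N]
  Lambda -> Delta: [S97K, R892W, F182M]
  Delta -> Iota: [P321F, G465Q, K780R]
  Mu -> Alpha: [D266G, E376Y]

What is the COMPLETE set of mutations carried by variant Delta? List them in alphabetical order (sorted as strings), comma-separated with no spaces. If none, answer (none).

Answer: F182M,R892W,S97K

Derivation:
At Lambda: gained [] -> total []
At Delta: gained ['S97K', 'R892W', 'F182M'] -> total ['F182M', 'R892W', 'S97K']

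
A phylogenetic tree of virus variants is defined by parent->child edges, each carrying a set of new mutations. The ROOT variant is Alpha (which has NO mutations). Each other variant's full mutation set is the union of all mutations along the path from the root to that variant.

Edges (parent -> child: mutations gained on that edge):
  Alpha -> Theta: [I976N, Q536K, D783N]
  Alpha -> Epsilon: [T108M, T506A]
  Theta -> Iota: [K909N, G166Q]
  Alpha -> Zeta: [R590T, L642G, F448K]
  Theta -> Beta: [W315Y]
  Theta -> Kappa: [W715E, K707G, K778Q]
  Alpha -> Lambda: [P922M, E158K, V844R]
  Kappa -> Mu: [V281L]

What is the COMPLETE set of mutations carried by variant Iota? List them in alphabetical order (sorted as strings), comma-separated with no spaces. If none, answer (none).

At Alpha: gained [] -> total []
At Theta: gained ['I976N', 'Q536K', 'D783N'] -> total ['D783N', 'I976N', 'Q536K']
At Iota: gained ['K909N', 'G166Q'] -> total ['D783N', 'G166Q', 'I976N', 'K909N', 'Q536K']

Answer: D783N,G166Q,I976N,K909N,Q536K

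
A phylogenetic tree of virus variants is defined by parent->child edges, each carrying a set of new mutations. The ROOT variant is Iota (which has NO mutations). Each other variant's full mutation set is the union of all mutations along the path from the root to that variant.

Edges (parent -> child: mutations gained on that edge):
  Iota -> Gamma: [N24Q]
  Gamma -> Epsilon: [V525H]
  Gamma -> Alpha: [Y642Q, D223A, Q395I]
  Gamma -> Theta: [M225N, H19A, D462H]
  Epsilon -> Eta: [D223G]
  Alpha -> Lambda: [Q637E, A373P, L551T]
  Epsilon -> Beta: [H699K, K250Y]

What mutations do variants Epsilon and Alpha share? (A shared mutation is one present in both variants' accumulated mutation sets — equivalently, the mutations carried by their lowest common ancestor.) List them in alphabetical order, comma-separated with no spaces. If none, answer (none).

Accumulating mutations along path to Epsilon:
  At Iota: gained [] -> total []
  At Gamma: gained ['N24Q'] -> total ['N24Q']
  At Epsilon: gained ['V525H'] -> total ['N24Q', 'V525H']
Mutations(Epsilon) = ['N24Q', 'V525H']
Accumulating mutations along path to Alpha:
  At Iota: gained [] -> total []
  At Gamma: gained ['N24Q'] -> total ['N24Q']
  At Alpha: gained ['Y642Q', 'D223A', 'Q395I'] -> total ['D223A', 'N24Q', 'Q395I', 'Y642Q']
Mutations(Alpha) = ['D223A', 'N24Q', 'Q395I', 'Y642Q']
Intersection: ['N24Q', 'V525H'] ∩ ['D223A', 'N24Q', 'Q395I', 'Y642Q'] = ['N24Q']

Answer: N24Q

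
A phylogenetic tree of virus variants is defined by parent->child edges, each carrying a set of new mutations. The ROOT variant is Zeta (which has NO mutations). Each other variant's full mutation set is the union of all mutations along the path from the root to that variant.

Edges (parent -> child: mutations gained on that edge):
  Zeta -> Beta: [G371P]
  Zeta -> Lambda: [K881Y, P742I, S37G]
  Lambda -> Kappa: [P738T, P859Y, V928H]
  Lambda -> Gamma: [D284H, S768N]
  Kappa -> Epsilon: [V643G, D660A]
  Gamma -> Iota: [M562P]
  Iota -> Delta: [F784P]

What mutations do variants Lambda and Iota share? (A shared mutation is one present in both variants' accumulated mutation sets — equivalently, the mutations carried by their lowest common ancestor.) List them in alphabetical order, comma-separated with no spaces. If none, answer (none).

Accumulating mutations along path to Lambda:
  At Zeta: gained [] -> total []
  At Lambda: gained ['K881Y', 'P742I', 'S37G'] -> total ['K881Y', 'P742I', 'S37G']
Mutations(Lambda) = ['K881Y', 'P742I', 'S37G']
Accumulating mutations along path to Iota:
  At Zeta: gained [] -> total []
  At Lambda: gained ['K881Y', 'P742I', 'S37G'] -> total ['K881Y', 'P742I', 'S37G']
  At Gamma: gained ['D284H', 'S768N'] -> total ['D284H', 'K881Y', 'P742I', 'S37G', 'S768N']
  At Iota: gained ['M562P'] -> total ['D284H', 'K881Y', 'M562P', 'P742I', 'S37G', 'S768N']
Mutations(Iota) = ['D284H', 'K881Y', 'M562P', 'P742I', 'S37G', 'S768N']
Intersection: ['K881Y', 'P742I', 'S37G'] ∩ ['D284H', 'K881Y', 'M562P', 'P742I', 'S37G', 'S768N'] = ['K881Y', 'P742I', 'S37G']

Answer: K881Y,P742I,S37G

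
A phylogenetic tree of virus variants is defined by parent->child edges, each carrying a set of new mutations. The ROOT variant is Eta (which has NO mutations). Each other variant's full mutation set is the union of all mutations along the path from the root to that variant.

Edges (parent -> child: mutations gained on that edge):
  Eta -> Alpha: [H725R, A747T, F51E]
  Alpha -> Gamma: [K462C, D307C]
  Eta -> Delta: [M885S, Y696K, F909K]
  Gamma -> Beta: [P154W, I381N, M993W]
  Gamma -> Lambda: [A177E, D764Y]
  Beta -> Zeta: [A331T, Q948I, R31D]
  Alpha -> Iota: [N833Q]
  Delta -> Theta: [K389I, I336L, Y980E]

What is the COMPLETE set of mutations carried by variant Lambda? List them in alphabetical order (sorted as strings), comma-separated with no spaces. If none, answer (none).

Answer: A177E,A747T,D307C,D764Y,F51E,H725R,K462C

Derivation:
At Eta: gained [] -> total []
At Alpha: gained ['H725R', 'A747T', 'F51E'] -> total ['A747T', 'F51E', 'H725R']
At Gamma: gained ['K462C', 'D307C'] -> total ['A747T', 'D307C', 'F51E', 'H725R', 'K462C']
At Lambda: gained ['A177E', 'D764Y'] -> total ['A177E', 'A747T', 'D307C', 'D764Y', 'F51E', 'H725R', 'K462C']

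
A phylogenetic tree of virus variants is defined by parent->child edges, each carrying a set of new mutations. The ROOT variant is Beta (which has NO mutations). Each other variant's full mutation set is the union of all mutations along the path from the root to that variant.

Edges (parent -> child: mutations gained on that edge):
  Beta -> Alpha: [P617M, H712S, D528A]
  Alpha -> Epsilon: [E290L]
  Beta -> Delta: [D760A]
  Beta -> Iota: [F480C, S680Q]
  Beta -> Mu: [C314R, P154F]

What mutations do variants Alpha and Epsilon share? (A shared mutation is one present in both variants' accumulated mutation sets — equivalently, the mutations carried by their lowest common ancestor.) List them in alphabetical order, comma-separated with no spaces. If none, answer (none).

Answer: D528A,H712S,P617M

Derivation:
Accumulating mutations along path to Alpha:
  At Beta: gained [] -> total []
  At Alpha: gained ['P617M', 'H712S', 'D528A'] -> total ['D528A', 'H712S', 'P617M']
Mutations(Alpha) = ['D528A', 'H712S', 'P617M']
Accumulating mutations along path to Epsilon:
  At Beta: gained [] -> total []
  At Alpha: gained ['P617M', 'H712S', 'D528A'] -> total ['D528A', 'H712S', 'P617M']
  At Epsilon: gained ['E290L'] -> total ['D528A', 'E290L', 'H712S', 'P617M']
Mutations(Epsilon) = ['D528A', 'E290L', 'H712S', 'P617M']
Intersection: ['D528A', 'H712S', 'P617M'] ∩ ['D528A', 'E290L', 'H712S', 'P617M'] = ['D528A', 'H712S', 'P617M']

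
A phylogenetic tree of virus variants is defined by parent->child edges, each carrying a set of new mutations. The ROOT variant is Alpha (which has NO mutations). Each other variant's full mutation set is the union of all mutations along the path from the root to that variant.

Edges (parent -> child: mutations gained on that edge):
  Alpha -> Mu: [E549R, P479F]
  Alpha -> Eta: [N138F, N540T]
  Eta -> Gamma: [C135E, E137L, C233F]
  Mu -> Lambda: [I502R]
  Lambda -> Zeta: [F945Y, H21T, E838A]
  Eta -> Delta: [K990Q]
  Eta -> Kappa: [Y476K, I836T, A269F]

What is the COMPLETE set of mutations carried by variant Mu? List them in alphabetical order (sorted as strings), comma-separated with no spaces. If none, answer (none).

At Alpha: gained [] -> total []
At Mu: gained ['E549R', 'P479F'] -> total ['E549R', 'P479F']

Answer: E549R,P479F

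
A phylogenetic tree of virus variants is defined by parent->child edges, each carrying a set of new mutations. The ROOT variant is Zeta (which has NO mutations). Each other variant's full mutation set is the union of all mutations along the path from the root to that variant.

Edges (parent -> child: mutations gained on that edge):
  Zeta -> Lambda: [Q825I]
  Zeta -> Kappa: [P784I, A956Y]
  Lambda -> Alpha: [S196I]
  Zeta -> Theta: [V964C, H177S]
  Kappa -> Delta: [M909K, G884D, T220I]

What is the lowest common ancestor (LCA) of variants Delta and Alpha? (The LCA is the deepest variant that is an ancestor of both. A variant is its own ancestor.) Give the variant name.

Answer: Zeta

Derivation:
Path from root to Delta: Zeta -> Kappa -> Delta
  ancestors of Delta: {Zeta, Kappa, Delta}
Path from root to Alpha: Zeta -> Lambda -> Alpha
  ancestors of Alpha: {Zeta, Lambda, Alpha}
Common ancestors: {Zeta}
Walk up from Alpha: Alpha (not in ancestors of Delta), Lambda (not in ancestors of Delta), Zeta (in ancestors of Delta)
Deepest common ancestor (LCA) = Zeta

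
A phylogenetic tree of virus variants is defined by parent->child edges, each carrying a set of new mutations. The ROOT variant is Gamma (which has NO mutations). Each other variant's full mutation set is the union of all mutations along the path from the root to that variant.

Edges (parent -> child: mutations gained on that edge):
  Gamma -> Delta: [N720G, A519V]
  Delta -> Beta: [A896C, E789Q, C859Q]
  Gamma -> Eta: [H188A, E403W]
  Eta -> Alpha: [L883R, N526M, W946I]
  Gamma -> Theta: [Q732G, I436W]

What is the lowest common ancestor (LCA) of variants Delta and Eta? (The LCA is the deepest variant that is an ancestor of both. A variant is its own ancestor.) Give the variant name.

Answer: Gamma

Derivation:
Path from root to Delta: Gamma -> Delta
  ancestors of Delta: {Gamma, Delta}
Path from root to Eta: Gamma -> Eta
  ancestors of Eta: {Gamma, Eta}
Common ancestors: {Gamma}
Walk up from Eta: Eta (not in ancestors of Delta), Gamma (in ancestors of Delta)
Deepest common ancestor (LCA) = Gamma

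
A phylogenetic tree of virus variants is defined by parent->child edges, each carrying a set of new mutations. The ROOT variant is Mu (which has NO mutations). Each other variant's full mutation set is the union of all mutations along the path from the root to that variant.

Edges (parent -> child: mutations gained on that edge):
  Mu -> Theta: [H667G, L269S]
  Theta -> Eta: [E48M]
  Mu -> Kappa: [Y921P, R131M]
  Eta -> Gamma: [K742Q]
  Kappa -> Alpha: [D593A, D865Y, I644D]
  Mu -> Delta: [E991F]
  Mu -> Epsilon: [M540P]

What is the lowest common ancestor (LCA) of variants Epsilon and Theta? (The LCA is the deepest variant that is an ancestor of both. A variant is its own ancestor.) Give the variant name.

Path from root to Epsilon: Mu -> Epsilon
  ancestors of Epsilon: {Mu, Epsilon}
Path from root to Theta: Mu -> Theta
  ancestors of Theta: {Mu, Theta}
Common ancestors: {Mu}
Walk up from Theta: Theta (not in ancestors of Epsilon), Mu (in ancestors of Epsilon)
Deepest common ancestor (LCA) = Mu

Answer: Mu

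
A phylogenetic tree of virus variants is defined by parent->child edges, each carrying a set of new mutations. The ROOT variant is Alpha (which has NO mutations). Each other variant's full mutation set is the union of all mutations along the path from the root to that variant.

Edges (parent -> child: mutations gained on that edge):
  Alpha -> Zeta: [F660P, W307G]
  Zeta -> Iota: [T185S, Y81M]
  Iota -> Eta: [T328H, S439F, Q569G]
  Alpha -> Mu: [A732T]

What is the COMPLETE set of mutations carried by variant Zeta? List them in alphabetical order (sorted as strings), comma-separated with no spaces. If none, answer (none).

At Alpha: gained [] -> total []
At Zeta: gained ['F660P', 'W307G'] -> total ['F660P', 'W307G']

Answer: F660P,W307G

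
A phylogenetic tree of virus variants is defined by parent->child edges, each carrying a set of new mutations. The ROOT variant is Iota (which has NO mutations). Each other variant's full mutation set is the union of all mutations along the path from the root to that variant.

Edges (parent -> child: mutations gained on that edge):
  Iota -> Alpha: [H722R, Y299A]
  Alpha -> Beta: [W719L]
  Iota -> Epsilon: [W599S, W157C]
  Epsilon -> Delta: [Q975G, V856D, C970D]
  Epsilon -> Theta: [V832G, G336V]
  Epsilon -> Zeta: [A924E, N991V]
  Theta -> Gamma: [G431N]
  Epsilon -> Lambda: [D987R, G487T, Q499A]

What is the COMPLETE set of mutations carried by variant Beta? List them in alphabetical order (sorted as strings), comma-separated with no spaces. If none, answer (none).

At Iota: gained [] -> total []
At Alpha: gained ['H722R', 'Y299A'] -> total ['H722R', 'Y299A']
At Beta: gained ['W719L'] -> total ['H722R', 'W719L', 'Y299A']

Answer: H722R,W719L,Y299A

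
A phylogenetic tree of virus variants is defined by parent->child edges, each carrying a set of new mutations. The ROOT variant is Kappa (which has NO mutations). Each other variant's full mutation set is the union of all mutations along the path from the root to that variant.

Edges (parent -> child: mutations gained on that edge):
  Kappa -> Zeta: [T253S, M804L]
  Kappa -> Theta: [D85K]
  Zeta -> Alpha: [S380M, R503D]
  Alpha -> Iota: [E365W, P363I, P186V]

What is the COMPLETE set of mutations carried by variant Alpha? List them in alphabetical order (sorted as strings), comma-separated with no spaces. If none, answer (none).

At Kappa: gained [] -> total []
At Zeta: gained ['T253S', 'M804L'] -> total ['M804L', 'T253S']
At Alpha: gained ['S380M', 'R503D'] -> total ['M804L', 'R503D', 'S380M', 'T253S']

Answer: M804L,R503D,S380M,T253S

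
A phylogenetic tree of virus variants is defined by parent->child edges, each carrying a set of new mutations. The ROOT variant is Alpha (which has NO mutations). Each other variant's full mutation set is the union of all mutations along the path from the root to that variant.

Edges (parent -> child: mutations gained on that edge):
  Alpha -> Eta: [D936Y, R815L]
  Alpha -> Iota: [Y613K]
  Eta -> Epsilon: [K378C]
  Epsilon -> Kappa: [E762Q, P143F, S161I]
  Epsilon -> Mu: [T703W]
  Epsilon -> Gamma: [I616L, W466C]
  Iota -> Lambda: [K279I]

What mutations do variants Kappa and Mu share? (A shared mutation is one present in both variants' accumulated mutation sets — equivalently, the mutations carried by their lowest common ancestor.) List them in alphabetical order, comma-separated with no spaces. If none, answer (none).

Accumulating mutations along path to Kappa:
  At Alpha: gained [] -> total []
  At Eta: gained ['D936Y', 'R815L'] -> total ['D936Y', 'R815L']
  At Epsilon: gained ['K378C'] -> total ['D936Y', 'K378C', 'R815L']
  At Kappa: gained ['E762Q', 'P143F', 'S161I'] -> total ['D936Y', 'E762Q', 'K378C', 'P143F', 'R815L', 'S161I']
Mutations(Kappa) = ['D936Y', 'E762Q', 'K378C', 'P143F', 'R815L', 'S161I']
Accumulating mutations along path to Mu:
  At Alpha: gained [] -> total []
  At Eta: gained ['D936Y', 'R815L'] -> total ['D936Y', 'R815L']
  At Epsilon: gained ['K378C'] -> total ['D936Y', 'K378C', 'R815L']
  At Mu: gained ['T703W'] -> total ['D936Y', 'K378C', 'R815L', 'T703W']
Mutations(Mu) = ['D936Y', 'K378C', 'R815L', 'T703W']
Intersection: ['D936Y', 'E762Q', 'K378C', 'P143F', 'R815L', 'S161I'] ∩ ['D936Y', 'K378C', 'R815L', 'T703W'] = ['D936Y', 'K378C', 'R815L']

Answer: D936Y,K378C,R815L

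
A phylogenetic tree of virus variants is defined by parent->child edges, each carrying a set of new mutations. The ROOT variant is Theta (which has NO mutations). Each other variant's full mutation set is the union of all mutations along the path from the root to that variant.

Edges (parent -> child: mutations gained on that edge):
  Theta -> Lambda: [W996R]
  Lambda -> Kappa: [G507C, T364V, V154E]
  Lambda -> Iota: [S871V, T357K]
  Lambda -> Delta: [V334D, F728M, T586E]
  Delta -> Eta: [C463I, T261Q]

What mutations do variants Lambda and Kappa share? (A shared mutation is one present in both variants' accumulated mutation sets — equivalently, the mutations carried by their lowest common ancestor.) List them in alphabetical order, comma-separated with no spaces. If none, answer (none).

Answer: W996R

Derivation:
Accumulating mutations along path to Lambda:
  At Theta: gained [] -> total []
  At Lambda: gained ['W996R'] -> total ['W996R']
Mutations(Lambda) = ['W996R']
Accumulating mutations along path to Kappa:
  At Theta: gained [] -> total []
  At Lambda: gained ['W996R'] -> total ['W996R']
  At Kappa: gained ['G507C', 'T364V', 'V154E'] -> total ['G507C', 'T364V', 'V154E', 'W996R']
Mutations(Kappa) = ['G507C', 'T364V', 'V154E', 'W996R']
Intersection: ['W996R'] ∩ ['G507C', 'T364V', 'V154E', 'W996R'] = ['W996R']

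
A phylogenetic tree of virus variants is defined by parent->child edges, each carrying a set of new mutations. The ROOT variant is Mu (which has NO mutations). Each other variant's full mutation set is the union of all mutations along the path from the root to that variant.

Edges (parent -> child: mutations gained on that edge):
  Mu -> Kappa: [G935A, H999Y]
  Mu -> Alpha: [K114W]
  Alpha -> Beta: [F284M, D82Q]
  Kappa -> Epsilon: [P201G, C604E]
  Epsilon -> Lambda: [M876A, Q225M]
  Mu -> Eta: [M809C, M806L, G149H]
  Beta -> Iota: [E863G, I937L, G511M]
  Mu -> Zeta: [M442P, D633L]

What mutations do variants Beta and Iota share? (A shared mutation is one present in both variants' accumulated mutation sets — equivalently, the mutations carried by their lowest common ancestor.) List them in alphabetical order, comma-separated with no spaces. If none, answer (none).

Accumulating mutations along path to Beta:
  At Mu: gained [] -> total []
  At Alpha: gained ['K114W'] -> total ['K114W']
  At Beta: gained ['F284M', 'D82Q'] -> total ['D82Q', 'F284M', 'K114W']
Mutations(Beta) = ['D82Q', 'F284M', 'K114W']
Accumulating mutations along path to Iota:
  At Mu: gained [] -> total []
  At Alpha: gained ['K114W'] -> total ['K114W']
  At Beta: gained ['F284M', 'D82Q'] -> total ['D82Q', 'F284M', 'K114W']
  At Iota: gained ['E863G', 'I937L', 'G511M'] -> total ['D82Q', 'E863G', 'F284M', 'G511M', 'I937L', 'K114W']
Mutations(Iota) = ['D82Q', 'E863G', 'F284M', 'G511M', 'I937L', 'K114W']
Intersection: ['D82Q', 'F284M', 'K114W'] ∩ ['D82Q', 'E863G', 'F284M', 'G511M', 'I937L', 'K114W'] = ['D82Q', 'F284M', 'K114W']

Answer: D82Q,F284M,K114W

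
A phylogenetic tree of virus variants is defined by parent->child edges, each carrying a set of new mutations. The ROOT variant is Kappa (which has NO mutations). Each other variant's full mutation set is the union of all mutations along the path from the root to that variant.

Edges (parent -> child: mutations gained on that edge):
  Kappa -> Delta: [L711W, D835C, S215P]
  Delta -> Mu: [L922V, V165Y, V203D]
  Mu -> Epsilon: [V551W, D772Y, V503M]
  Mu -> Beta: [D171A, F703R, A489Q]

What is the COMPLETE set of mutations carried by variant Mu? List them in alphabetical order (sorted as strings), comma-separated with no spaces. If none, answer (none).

At Kappa: gained [] -> total []
At Delta: gained ['L711W', 'D835C', 'S215P'] -> total ['D835C', 'L711W', 'S215P']
At Mu: gained ['L922V', 'V165Y', 'V203D'] -> total ['D835C', 'L711W', 'L922V', 'S215P', 'V165Y', 'V203D']

Answer: D835C,L711W,L922V,S215P,V165Y,V203D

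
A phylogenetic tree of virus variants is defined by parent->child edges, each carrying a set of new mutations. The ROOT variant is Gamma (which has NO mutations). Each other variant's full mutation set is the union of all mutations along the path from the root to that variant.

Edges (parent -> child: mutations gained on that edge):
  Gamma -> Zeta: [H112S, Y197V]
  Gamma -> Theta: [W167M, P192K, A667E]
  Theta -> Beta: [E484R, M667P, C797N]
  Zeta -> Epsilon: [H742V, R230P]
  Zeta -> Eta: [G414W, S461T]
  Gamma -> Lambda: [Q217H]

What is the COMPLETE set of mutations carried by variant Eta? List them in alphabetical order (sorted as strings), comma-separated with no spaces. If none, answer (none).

Answer: G414W,H112S,S461T,Y197V

Derivation:
At Gamma: gained [] -> total []
At Zeta: gained ['H112S', 'Y197V'] -> total ['H112S', 'Y197V']
At Eta: gained ['G414W', 'S461T'] -> total ['G414W', 'H112S', 'S461T', 'Y197V']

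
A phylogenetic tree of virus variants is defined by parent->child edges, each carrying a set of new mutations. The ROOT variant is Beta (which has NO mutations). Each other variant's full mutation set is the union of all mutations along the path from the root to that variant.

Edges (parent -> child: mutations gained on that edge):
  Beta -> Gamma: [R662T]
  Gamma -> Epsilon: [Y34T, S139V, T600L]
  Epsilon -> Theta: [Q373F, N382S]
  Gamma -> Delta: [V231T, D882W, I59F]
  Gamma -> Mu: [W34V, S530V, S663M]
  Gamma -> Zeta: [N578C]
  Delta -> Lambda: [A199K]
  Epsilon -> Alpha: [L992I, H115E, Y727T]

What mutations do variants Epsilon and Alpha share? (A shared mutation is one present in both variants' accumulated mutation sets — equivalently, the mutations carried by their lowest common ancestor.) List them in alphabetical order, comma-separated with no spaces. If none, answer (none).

Answer: R662T,S139V,T600L,Y34T

Derivation:
Accumulating mutations along path to Epsilon:
  At Beta: gained [] -> total []
  At Gamma: gained ['R662T'] -> total ['R662T']
  At Epsilon: gained ['Y34T', 'S139V', 'T600L'] -> total ['R662T', 'S139V', 'T600L', 'Y34T']
Mutations(Epsilon) = ['R662T', 'S139V', 'T600L', 'Y34T']
Accumulating mutations along path to Alpha:
  At Beta: gained [] -> total []
  At Gamma: gained ['R662T'] -> total ['R662T']
  At Epsilon: gained ['Y34T', 'S139V', 'T600L'] -> total ['R662T', 'S139V', 'T600L', 'Y34T']
  At Alpha: gained ['L992I', 'H115E', 'Y727T'] -> total ['H115E', 'L992I', 'R662T', 'S139V', 'T600L', 'Y34T', 'Y727T']
Mutations(Alpha) = ['H115E', 'L992I', 'R662T', 'S139V', 'T600L', 'Y34T', 'Y727T']
Intersection: ['R662T', 'S139V', 'T600L', 'Y34T'] ∩ ['H115E', 'L992I', 'R662T', 'S139V', 'T600L', 'Y34T', 'Y727T'] = ['R662T', 'S139V', 'T600L', 'Y34T']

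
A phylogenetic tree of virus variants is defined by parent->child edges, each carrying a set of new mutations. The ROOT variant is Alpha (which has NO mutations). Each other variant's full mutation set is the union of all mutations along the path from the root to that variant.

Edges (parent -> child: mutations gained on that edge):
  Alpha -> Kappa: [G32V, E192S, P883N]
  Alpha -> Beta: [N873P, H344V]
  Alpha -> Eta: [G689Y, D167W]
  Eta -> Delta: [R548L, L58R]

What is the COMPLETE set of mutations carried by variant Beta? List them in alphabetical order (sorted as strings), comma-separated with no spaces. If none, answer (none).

At Alpha: gained [] -> total []
At Beta: gained ['N873P', 'H344V'] -> total ['H344V', 'N873P']

Answer: H344V,N873P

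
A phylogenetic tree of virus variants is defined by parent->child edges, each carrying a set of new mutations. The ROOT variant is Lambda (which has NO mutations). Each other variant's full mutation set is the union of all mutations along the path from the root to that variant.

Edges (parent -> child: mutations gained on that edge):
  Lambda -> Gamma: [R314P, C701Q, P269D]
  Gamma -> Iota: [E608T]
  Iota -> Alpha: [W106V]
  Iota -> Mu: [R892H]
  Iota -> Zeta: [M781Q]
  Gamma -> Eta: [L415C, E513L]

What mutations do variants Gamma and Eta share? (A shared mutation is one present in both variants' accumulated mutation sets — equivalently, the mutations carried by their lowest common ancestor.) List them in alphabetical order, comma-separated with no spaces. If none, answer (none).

Accumulating mutations along path to Gamma:
  At Lambda: gained [] -> total []
  At Gamma: gained ['R314P', 'C701Q', 'P269D'] -> total ['C701Q', 'P269D', 'R314P']
Mutations(Gamma) = ['C701Q', 'P269D', 'R314P']
Accumulating mutations along path to Eta:
  At Lambda: gained [] -> total []
  At Gamma: gained ['R314P', 'C701Q', 'P269D'] -> total ['C701Q', 'P269D', 'R314P']
  At Eta: gained ['L415C', 'E513L'] -> total ['C701Q', 'E513L', 'L415C', 'P269D', 'R314P']
Mutations(Eta) = ['C701Q', 'E513L', 'L415C', 'P269D', 'R314P']
Intersection: ['C701Q', 'P269D', 'R314P'] ∩ ['C701Q', 'E513L', 'L415C', 'P269D', 'R314P'] = ['C701Q', 'P269D', 'R314P']

Answer: C701Q,P269D,R314P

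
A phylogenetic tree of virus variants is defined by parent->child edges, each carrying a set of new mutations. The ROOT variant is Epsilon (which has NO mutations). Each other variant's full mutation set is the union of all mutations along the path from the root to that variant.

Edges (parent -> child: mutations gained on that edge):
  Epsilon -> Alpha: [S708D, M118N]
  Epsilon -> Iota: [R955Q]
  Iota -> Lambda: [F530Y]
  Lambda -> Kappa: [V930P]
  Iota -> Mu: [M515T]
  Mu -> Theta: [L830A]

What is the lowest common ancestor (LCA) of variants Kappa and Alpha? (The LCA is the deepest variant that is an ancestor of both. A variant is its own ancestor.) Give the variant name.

Path from root to Kappa: Epsilon -> Iota -> Lambda -> Kappa
  ancestors of Kappa: {Epsilon, Iota, Lambda, Kappa}
Path from root to Alpha: Epsilon -> Alpha
  ancestors of Alpha: {Epsilon, Alpha}
Common ancestors: {Epsilon}
Walk up from Alpha: Alpha (not in ancestors of Kappa), Epsilon (in ancestors of Kappa)
Deepest common ancestor (LCA) = Epsilon

Answer: Epsilon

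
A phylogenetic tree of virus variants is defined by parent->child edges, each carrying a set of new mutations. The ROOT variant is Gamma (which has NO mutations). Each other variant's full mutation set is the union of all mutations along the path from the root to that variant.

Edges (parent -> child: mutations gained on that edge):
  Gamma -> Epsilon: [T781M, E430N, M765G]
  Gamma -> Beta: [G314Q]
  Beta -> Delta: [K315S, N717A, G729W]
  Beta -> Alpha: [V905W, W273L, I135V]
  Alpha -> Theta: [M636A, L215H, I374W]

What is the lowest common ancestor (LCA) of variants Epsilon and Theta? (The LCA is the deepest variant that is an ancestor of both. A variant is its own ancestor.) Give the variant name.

Answer: Gamma

Derivation:
Path from root to Epsilon: Gamma -> Epsilon
  ancestors of Epsilon: {Gamma, Epsilon}
Path from root to Theta: Gamma -> Beta -> Alpha -> Theta
  ancestors of Theta: {Gamma, Beta, Alpha, Theta}
Common ancestors: {Gamma}
Walk up from Theta: Theta (not in ancestors of Epsilon), Alpha (not in ancestors of Epsilon), Beta (not in ancestors of Epsilon), Gamma (in ancestors of Epsilon)
Deepest common ancestor (LCA) = Gamma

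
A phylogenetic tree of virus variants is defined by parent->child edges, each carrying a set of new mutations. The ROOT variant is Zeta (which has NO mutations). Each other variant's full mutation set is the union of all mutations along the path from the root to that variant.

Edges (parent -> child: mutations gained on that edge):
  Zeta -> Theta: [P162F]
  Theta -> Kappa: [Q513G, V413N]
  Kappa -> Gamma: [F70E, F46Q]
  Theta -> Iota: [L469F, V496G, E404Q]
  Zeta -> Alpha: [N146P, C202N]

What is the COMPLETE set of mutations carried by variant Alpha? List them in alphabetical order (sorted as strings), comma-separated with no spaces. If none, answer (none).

At Zeta: gained [] -> total []
At Alpha: gained ['N146P', 'C202N'] -> total ['C202N', 'N146P']

Answer: C202N,N146P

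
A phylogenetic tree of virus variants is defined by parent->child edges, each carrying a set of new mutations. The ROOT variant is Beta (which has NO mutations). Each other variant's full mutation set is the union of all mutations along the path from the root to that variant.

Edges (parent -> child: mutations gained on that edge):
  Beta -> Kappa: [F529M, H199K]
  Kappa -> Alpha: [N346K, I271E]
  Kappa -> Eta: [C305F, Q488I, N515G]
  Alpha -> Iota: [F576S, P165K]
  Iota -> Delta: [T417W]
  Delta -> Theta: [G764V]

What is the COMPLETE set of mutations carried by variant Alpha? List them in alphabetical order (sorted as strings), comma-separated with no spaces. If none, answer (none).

Answer: F529M,H199K,I271E,N346K

Derivation:
At Beta: gained [] -> total []
At Kappa: gained ['F529M', 'H199K'] -> total ['F529M', 'H199K']
At Alpha: gained ['N346K', 'I271E'] -> total ['F529M', 'H199K', 'I271E', 'N346K']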